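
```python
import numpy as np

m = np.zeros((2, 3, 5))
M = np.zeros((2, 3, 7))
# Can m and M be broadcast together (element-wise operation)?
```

No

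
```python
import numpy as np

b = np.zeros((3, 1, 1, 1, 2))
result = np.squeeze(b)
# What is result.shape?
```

(3, 2)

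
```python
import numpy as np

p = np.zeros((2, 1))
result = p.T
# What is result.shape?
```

(1, 2)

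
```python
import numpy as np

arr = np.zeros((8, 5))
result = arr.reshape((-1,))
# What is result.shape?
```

(40,)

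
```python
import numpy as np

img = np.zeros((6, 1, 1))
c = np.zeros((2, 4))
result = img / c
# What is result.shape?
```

(6, 2, 4)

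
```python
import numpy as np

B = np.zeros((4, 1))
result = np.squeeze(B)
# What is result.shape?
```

(4,)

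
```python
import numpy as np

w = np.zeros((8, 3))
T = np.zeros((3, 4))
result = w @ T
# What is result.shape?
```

(8, 4)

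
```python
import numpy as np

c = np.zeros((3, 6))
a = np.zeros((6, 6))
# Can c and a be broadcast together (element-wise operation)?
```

No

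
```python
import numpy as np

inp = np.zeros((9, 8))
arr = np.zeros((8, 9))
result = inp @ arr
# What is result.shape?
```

(9, 9)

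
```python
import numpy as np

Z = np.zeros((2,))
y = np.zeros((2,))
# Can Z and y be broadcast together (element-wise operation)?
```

Yes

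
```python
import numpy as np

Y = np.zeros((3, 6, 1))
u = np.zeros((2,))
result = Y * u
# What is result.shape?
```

(3, 6, 2)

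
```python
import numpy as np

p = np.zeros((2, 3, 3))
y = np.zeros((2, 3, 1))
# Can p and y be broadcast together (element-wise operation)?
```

Yes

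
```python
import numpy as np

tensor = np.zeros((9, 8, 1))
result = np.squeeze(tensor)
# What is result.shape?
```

(9, 8)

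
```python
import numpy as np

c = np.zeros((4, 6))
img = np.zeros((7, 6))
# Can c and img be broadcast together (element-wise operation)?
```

No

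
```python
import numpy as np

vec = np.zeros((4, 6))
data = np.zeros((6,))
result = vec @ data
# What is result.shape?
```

(4,)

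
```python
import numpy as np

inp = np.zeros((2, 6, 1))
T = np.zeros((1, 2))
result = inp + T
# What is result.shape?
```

(2, 6, 2)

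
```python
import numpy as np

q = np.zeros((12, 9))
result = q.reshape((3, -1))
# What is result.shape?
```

(3, 36)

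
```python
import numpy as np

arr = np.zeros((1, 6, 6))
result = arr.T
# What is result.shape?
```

(6, 6, 1)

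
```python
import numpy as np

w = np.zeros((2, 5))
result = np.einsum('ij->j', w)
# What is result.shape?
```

(5,)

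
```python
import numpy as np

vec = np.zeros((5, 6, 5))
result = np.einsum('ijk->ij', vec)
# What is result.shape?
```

(5, 6)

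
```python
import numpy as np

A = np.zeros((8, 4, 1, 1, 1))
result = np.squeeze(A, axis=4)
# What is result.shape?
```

(8, 4, 1, 1)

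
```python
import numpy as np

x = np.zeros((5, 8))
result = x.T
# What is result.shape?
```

(8, 5)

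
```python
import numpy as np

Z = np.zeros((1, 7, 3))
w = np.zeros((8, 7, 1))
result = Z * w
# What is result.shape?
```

(8, 7, 3)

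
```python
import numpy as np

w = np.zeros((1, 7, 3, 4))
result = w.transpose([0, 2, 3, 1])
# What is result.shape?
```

(1, 3, 4, 7)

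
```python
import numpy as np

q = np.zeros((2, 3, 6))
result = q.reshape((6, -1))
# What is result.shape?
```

(6, 6)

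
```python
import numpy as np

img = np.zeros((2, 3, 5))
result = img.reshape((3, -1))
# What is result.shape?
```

(3, 10)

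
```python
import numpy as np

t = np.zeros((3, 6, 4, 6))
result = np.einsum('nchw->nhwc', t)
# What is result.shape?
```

(3, 4, 6, 6)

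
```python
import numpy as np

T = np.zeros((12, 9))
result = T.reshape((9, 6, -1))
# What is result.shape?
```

(9, 6, 2)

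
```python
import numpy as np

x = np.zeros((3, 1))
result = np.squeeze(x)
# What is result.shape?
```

(3,)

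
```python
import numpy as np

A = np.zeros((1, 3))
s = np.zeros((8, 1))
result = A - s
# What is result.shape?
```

(8, 3)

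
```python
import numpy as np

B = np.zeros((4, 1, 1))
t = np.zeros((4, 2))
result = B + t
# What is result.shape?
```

(4, 4, 2)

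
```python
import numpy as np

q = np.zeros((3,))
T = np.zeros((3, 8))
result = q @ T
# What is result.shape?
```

(8,)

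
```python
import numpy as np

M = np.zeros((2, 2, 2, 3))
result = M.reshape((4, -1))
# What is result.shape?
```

(4, 6)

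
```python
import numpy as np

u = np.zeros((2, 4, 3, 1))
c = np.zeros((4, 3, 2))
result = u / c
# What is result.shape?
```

(2, 4, 3, 2)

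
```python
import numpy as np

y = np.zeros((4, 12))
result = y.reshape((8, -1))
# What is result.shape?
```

(8, 6)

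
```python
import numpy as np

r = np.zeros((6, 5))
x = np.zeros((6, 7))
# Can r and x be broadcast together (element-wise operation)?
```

No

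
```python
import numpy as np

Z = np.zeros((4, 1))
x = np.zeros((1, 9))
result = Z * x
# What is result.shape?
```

(4, 9)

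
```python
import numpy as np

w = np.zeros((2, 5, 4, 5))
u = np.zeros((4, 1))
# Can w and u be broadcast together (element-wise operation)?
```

Yes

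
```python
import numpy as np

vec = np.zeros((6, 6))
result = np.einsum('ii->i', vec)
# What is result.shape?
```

(6,)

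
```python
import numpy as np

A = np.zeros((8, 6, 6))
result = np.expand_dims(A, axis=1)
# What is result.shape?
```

(8, 1, 6, 6)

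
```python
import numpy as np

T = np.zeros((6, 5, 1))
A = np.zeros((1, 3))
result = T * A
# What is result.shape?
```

(6, 5, 3)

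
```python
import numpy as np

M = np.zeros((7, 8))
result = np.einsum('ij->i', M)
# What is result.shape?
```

(7,)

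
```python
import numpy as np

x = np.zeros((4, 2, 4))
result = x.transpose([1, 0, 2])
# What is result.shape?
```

(2, 4, 4)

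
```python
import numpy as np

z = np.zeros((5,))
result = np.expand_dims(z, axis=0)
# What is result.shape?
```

(1, 5)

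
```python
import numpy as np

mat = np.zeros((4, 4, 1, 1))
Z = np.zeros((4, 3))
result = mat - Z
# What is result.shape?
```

(4, 4, 4, 3)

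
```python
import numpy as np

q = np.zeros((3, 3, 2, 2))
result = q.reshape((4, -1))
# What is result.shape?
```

(4, 9)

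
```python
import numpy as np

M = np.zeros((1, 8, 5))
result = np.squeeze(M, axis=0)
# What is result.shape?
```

(8, 5)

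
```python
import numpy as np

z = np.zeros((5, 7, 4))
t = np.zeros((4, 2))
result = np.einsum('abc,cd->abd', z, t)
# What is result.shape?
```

(5, 7, 2)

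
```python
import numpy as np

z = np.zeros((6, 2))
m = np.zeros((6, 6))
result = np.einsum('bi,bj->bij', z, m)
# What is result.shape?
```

(6, 2, 6)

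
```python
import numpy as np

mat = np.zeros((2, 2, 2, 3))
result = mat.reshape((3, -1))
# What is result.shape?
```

(3, 8)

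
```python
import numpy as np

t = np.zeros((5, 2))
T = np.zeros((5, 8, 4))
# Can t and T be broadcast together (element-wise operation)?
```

No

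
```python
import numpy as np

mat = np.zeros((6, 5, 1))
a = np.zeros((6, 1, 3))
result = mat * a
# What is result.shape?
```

(6, 5, 3)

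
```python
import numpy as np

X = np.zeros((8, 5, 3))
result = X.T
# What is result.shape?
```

(3, 5, 8)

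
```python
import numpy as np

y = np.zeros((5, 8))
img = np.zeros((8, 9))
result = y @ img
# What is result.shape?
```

(5, 9)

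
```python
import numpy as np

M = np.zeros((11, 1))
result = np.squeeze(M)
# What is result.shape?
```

(11,)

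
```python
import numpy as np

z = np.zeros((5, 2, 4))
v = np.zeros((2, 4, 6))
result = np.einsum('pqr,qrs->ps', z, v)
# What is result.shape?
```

(5, 6)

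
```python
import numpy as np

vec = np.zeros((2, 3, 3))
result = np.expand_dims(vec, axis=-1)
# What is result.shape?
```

(2, 3, 3, 1)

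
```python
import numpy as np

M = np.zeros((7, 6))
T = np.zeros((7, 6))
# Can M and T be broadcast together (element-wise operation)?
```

Yes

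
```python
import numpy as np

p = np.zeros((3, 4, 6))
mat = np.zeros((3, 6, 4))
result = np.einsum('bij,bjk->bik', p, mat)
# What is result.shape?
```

(3, 4, 4)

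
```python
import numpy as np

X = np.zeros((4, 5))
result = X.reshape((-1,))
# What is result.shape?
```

(20,)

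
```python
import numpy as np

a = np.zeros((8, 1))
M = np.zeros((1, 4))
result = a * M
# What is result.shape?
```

(8, 4)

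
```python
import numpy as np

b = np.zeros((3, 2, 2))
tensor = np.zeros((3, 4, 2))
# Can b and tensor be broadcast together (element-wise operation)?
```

No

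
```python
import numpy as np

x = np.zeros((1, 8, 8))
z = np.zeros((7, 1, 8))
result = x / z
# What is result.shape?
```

(7, 8, 8)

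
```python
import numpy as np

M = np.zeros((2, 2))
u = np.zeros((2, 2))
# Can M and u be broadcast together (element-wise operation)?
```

Yes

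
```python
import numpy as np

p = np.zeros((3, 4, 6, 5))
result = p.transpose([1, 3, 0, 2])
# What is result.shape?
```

(4, 5, 3, 6)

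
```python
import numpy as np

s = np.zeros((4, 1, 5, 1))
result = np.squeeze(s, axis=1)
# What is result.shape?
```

(4, 5, 1)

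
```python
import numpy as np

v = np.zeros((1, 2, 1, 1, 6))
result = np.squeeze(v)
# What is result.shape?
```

(2, 6)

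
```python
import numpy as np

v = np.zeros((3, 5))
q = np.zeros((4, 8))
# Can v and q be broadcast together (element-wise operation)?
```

No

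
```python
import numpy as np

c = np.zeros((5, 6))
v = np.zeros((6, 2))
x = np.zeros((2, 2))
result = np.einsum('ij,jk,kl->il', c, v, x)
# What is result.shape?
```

(5, 2)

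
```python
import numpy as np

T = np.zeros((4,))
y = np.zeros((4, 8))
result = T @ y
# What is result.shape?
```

(8,)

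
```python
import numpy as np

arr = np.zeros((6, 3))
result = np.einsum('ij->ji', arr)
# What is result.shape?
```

(3, 6)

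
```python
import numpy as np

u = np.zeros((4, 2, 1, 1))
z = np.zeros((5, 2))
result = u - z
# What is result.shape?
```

(4, 2, 5, 2)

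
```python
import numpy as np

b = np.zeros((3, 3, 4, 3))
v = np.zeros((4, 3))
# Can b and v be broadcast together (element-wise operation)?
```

Yes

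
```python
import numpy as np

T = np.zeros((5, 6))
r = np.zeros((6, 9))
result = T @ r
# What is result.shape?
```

(5, 9)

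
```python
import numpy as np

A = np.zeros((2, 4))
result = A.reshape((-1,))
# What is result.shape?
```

(8,)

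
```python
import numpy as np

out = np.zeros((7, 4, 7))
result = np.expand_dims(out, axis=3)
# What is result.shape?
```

(7, 4, 7, 1)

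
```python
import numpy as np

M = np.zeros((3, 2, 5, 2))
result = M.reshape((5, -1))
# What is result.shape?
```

(5, 12)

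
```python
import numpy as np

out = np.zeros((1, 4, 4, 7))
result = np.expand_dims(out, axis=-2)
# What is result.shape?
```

(1, 4, 4, 1, 7)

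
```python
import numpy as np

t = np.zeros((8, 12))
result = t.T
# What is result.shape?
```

(12, 8)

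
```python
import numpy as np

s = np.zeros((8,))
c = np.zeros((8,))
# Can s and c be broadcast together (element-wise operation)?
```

Yes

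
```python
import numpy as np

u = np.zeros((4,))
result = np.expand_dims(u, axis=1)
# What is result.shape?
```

(4, 1)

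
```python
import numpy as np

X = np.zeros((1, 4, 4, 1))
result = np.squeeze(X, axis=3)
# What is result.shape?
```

(1, 4, 4)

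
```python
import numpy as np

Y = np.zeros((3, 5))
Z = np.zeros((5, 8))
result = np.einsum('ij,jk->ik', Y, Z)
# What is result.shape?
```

(3, 8)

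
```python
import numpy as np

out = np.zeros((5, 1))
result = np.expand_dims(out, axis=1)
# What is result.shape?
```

(5, 1, 1)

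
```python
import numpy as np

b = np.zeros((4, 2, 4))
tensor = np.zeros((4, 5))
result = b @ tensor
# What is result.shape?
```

(4, 2, 5)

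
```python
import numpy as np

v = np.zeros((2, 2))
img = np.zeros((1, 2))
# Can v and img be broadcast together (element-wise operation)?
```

Yes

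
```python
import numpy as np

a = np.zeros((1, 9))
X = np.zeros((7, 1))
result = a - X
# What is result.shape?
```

(7, 9)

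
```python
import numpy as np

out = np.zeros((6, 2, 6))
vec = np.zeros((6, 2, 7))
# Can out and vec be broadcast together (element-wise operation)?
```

No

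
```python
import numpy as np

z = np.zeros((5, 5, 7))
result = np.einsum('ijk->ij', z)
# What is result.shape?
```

(5, 5)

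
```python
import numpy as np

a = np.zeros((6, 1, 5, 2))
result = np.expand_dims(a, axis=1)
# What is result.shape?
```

(6, 1, 1, 5, 2)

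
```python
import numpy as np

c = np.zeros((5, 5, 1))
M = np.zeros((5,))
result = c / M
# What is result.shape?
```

(5, 5, 5)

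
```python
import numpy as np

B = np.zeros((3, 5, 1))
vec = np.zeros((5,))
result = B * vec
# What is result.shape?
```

(3, 5, 5)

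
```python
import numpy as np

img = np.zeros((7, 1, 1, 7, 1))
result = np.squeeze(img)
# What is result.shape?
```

(7, 7)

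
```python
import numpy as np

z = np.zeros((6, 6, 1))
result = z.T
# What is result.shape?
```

(1, 6, 6)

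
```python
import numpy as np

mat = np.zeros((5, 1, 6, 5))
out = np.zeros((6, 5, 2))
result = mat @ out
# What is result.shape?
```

(5, 6, 6, 2)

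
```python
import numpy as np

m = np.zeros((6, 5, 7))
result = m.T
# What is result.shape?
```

(7, 5, 6)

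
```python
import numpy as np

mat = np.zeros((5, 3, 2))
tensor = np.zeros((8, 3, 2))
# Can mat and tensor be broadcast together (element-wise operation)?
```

No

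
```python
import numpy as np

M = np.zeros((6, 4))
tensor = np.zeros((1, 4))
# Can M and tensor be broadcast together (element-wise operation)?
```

Yes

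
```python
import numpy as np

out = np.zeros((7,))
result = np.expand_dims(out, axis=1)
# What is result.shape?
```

(7, 1)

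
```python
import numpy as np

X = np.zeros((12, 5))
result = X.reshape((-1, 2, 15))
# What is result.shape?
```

(2, 2, 15)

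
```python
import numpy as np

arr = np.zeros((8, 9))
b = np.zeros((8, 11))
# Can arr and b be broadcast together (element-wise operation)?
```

No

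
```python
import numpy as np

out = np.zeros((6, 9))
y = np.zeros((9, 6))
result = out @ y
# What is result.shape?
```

(6, 6)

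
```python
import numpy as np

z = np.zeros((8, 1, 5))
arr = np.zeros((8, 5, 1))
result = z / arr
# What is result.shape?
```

(8, 5, 5)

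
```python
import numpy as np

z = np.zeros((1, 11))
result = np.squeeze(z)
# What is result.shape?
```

(11,)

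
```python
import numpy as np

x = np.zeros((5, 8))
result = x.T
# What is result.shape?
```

(8, 5)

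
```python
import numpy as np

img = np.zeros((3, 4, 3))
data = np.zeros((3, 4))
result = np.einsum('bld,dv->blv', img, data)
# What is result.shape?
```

(3, 4, 4)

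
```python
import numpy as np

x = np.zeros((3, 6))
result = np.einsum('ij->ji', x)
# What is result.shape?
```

(6, 3)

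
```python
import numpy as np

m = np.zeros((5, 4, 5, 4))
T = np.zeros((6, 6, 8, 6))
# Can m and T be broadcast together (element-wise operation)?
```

No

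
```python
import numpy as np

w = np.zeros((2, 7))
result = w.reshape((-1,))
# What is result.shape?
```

(14,)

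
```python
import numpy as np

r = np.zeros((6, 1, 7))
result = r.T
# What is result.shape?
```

(7, 1, 6)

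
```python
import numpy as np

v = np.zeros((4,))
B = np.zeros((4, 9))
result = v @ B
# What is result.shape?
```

(9,)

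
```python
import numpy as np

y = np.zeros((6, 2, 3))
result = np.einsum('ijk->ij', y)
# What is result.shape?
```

(6, 2)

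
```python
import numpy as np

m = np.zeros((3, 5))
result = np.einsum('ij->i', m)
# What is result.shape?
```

(3,)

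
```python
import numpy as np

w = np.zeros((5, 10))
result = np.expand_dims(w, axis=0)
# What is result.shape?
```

(1, 5, 10)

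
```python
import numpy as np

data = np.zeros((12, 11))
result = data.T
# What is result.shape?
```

(11, 12)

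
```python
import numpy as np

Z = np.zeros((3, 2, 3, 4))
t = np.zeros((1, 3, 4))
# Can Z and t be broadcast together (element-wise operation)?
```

Yes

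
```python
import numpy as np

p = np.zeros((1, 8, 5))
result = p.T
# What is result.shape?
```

(5, 8, 1)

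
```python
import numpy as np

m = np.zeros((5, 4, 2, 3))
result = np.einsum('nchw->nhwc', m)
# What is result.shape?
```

(5, 2, 3, 4)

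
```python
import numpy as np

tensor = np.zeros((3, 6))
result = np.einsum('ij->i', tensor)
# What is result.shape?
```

(3,)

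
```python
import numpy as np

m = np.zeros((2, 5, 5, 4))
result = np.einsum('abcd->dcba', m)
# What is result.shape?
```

(4, 5, 5, 2)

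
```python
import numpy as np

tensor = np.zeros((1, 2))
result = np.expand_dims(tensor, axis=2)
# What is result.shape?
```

(1, 2, 1)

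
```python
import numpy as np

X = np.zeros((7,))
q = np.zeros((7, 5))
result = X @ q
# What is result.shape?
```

(5,)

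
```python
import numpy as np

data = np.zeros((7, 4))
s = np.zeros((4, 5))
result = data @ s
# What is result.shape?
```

(7, 5)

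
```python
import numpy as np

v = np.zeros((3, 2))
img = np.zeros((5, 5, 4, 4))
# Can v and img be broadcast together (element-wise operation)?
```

No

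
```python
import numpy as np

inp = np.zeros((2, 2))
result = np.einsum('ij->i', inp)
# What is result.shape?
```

(2,)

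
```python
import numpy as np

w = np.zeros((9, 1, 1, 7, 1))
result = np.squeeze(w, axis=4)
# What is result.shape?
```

(9, 1, 1, 7)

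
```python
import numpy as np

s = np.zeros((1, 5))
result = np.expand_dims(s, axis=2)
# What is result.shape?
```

(1, 5, 1)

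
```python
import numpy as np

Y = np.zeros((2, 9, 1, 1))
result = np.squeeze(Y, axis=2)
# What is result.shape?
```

(2, 9, 1)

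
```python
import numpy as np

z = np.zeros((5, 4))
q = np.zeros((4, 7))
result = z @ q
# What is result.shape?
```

(5, 7)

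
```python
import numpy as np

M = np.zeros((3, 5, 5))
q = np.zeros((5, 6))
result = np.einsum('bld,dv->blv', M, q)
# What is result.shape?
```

(3, 5, 6)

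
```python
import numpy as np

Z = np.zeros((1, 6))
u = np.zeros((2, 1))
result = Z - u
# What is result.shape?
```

(2, 6)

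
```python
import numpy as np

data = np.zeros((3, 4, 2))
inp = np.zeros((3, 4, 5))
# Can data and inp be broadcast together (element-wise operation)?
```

No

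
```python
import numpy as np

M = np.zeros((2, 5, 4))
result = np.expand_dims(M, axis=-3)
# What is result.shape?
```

(2, 1, 5, 4)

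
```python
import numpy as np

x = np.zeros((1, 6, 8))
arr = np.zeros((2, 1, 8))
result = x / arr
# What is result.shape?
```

(2, 6, 8)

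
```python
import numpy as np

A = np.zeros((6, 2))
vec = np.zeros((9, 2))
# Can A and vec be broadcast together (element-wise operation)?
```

No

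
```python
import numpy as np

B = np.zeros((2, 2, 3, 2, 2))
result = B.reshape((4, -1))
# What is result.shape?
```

(4, 12)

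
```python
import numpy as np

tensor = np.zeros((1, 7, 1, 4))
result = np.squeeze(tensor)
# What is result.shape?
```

(7, 4)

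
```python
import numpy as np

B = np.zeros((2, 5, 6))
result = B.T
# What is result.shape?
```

(6, 5, 2)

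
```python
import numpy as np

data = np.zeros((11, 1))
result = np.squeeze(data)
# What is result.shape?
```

(11,)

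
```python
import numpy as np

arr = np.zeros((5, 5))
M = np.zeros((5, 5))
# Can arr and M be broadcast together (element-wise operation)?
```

Yes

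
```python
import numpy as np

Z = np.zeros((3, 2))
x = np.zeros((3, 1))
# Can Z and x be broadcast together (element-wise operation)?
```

Yes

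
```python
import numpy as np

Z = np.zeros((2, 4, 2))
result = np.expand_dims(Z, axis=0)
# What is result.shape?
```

(1, 2, 4, 2)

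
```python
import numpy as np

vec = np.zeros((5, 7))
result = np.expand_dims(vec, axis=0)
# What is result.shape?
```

(1, 5, 7)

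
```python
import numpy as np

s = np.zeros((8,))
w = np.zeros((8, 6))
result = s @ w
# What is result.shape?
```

(6,)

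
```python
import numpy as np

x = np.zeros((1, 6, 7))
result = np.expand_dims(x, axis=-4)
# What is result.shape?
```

(1, 1, 6, 7)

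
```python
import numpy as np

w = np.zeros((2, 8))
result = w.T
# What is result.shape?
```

(8, 2)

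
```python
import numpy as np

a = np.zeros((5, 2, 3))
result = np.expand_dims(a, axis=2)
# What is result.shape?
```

(5, 2, 1, 3)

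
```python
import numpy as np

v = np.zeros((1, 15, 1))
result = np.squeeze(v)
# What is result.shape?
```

(15,)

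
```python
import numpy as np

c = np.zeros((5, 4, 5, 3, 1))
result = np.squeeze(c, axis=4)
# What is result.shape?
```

(5, 4, 5, 3)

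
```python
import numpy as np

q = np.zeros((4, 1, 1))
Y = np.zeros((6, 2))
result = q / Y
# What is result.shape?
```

(4, 6, 2)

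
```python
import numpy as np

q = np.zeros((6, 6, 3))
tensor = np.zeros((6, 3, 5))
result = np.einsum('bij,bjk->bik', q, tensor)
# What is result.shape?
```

(6, 6, 5)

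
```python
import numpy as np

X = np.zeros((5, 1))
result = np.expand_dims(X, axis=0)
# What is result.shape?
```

(1, 5, 1)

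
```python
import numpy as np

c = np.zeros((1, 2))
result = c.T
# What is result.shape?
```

(2, 1)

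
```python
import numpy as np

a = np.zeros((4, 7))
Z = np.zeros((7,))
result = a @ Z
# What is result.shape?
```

(4,)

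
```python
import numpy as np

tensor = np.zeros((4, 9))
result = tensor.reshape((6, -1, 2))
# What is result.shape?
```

(6, 3, 2)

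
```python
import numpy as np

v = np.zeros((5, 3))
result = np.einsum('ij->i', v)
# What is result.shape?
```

(5,)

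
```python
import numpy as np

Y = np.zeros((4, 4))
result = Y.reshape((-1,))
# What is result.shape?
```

(16,)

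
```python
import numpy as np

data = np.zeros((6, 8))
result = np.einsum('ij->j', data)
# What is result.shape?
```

(8,)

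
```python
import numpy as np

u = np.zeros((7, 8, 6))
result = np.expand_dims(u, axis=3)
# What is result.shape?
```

(7, 8, 6, 1)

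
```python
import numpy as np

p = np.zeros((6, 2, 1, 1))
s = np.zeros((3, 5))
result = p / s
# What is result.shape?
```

(6, 2, 3, 5)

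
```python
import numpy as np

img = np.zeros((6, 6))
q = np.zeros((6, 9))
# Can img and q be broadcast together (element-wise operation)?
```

No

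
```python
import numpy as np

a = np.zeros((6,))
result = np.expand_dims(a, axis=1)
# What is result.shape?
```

(6, 1)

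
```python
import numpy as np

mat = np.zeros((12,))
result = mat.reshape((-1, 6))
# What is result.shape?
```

(2, 6)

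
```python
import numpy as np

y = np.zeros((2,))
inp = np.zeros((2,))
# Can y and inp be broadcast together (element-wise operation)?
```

Yes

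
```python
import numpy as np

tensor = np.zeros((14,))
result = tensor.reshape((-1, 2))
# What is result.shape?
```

(7, 2)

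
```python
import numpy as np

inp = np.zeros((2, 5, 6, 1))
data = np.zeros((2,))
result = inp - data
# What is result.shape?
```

(2, 5, 6, 2)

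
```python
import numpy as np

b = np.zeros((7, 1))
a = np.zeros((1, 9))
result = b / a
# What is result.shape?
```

(7, 9)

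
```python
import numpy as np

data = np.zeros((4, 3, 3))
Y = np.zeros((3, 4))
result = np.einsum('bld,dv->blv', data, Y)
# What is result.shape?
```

(4, 3, 4)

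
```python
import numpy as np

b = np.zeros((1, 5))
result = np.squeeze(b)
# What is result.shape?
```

(5,)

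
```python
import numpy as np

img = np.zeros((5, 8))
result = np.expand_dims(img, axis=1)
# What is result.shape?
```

(5, 1, 8)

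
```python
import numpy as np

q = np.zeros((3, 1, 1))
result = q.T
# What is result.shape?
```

(1, 1, 3)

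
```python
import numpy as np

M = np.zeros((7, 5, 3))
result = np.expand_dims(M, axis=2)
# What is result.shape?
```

(7, 5, 1, 3)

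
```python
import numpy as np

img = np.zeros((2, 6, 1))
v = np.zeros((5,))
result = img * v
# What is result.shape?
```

(2, 6, 5)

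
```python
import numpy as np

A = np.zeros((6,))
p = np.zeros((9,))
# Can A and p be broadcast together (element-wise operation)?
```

No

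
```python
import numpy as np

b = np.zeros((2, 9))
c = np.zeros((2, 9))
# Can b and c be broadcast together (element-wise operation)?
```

Yes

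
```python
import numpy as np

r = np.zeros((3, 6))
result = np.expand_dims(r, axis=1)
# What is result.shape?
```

(3, 1, 6)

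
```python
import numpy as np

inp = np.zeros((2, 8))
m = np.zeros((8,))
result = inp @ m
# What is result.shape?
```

(2,)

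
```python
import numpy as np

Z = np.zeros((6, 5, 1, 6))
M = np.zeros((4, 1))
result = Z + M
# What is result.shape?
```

(6, 5, 4, 6)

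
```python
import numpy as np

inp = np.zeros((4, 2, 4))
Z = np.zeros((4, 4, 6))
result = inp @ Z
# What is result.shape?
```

(4, 2, 6)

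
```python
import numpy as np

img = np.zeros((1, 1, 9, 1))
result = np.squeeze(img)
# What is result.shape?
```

(9,)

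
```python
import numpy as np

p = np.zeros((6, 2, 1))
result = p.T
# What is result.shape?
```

(1, 2, 6)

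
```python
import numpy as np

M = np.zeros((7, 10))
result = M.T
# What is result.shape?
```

(10, 7)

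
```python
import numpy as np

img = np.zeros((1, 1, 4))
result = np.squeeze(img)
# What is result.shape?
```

(4,)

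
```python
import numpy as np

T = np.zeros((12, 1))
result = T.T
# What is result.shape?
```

(1, 12)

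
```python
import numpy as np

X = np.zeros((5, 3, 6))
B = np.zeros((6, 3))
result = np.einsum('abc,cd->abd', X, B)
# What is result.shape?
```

(5, 3, 3)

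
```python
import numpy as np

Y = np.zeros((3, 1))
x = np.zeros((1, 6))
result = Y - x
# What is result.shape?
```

(3, 6)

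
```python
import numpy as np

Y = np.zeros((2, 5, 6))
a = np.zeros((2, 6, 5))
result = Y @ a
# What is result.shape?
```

(2, 5, 5)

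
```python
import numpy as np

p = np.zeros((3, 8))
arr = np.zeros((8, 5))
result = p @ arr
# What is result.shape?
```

(3, 5)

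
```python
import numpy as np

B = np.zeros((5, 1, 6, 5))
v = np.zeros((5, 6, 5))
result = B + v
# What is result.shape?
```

(5, 5, 6, 5)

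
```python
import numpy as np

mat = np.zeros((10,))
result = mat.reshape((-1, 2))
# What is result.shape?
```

(5, 2)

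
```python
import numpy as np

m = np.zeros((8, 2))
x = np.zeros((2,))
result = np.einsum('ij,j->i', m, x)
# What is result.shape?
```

(8,)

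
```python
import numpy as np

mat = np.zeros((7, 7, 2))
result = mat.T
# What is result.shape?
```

(2, 7, 7)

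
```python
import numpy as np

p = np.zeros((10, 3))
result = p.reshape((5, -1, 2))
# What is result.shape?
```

(5, 3, 2)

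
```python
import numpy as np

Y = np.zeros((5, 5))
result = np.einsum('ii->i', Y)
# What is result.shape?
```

(5,)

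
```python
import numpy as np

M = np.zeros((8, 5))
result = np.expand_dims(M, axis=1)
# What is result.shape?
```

(8, 1, 5)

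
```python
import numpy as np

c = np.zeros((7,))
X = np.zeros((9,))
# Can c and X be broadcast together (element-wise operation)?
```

No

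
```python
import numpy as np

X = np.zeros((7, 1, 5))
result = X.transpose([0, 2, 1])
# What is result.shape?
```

(7, 5, 1)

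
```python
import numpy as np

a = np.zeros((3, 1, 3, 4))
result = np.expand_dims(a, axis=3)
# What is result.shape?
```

(3, 1, 3, 1, 4)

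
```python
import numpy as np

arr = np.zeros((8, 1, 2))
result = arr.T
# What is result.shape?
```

(2, 1, 8)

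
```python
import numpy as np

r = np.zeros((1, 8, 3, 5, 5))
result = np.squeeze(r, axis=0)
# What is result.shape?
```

(8, 3, 5, 5)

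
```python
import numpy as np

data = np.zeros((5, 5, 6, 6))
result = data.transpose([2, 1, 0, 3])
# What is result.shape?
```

(6, 5, 5, 6)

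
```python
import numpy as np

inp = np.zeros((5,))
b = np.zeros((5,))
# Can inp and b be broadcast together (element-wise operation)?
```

Yes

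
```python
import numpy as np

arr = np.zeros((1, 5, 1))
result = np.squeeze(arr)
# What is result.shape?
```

(5,)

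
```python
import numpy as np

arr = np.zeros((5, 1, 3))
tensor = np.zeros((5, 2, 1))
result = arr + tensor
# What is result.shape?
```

(5, 2, 3)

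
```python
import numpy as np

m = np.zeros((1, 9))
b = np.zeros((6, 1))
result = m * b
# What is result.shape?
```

(6, 9)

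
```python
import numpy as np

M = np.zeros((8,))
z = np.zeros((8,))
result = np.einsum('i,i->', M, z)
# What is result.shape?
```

()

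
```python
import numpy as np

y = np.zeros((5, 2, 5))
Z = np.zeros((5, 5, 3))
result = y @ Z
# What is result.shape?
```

(5, 2, 3)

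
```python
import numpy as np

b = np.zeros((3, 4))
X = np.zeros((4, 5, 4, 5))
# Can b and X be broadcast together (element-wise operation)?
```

No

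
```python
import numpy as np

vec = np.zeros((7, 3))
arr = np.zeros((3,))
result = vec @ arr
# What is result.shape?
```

(7,)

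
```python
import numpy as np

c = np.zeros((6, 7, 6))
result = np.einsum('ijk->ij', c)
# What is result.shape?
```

(6, 7)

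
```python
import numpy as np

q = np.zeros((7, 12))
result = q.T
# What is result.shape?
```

(12, 7)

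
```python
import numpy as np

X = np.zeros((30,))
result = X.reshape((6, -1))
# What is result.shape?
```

(6, 5)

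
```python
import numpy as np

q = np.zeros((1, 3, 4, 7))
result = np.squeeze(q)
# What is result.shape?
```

(3, 4, 7)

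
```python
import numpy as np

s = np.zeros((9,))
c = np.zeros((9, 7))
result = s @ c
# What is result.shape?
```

(7,)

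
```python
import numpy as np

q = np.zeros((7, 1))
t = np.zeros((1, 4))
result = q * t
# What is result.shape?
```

(7, 4)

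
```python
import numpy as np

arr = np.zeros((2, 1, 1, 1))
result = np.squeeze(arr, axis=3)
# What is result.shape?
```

(2, 1, 1)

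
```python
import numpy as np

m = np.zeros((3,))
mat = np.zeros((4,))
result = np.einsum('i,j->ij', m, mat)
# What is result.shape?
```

(3, 4)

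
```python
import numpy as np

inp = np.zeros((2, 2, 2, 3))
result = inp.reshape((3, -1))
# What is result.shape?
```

(3, 8)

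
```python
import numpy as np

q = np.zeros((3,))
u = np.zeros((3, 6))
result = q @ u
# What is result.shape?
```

(6,)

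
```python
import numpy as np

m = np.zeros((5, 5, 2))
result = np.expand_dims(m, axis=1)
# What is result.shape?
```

(5, 1, 5, 2)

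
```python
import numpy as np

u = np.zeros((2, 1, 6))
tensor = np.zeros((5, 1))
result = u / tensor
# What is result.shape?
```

(2, 5, 6)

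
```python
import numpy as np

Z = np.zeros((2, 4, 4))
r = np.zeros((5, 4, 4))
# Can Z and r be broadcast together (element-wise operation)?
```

No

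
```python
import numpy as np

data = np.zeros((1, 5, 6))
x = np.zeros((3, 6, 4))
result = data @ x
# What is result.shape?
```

(3, 5, 4)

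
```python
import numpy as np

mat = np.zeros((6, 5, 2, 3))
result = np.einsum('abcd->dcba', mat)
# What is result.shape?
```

(3, 2, 5, 6)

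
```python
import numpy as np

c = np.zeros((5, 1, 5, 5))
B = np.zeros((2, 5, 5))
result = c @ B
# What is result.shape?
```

(5, 2, 5, 5)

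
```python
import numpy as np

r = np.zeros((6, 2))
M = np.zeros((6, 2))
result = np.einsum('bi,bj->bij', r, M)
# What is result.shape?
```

(6, 2, 2)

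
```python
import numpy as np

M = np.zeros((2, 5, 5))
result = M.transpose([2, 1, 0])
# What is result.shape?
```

(5, 5, 2)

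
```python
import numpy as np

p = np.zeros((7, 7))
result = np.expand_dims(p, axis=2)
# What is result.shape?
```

(7, 7, 1)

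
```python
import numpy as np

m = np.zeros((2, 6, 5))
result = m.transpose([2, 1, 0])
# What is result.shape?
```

(5, 6, 2)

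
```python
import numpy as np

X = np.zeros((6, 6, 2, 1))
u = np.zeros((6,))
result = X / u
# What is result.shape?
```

(6, 6, 2, 6)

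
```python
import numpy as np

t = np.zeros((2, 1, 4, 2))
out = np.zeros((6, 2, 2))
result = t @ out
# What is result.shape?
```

(2, 6, 4, 2)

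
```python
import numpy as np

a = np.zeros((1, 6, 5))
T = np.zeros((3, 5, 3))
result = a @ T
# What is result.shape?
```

(3, 6, 3)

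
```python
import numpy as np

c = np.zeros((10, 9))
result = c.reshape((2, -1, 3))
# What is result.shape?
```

(2, 15, 3)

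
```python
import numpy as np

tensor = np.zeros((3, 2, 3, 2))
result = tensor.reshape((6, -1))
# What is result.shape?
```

(6, 6)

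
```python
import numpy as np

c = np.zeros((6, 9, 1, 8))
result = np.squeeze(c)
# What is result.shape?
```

(6, 9, 8)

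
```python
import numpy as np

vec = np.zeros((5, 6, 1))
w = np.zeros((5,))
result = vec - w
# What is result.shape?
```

(5, 6, 5)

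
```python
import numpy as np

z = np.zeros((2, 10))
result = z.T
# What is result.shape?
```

(10, 2)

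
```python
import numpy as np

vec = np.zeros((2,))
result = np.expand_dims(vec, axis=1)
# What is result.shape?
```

(2, 1)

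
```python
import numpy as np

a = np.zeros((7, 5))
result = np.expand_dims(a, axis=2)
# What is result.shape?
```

(7, 5, 1)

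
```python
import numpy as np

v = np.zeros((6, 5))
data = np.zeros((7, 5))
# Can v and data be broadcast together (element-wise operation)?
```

No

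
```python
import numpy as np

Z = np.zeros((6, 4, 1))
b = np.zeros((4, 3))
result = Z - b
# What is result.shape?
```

(6, 4, 3)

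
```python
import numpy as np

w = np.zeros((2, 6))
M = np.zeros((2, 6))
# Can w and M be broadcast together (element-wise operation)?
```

Yes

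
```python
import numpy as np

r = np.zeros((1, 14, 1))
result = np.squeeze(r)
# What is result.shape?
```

(14,)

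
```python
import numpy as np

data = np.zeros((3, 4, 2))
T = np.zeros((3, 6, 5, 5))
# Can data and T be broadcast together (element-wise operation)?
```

No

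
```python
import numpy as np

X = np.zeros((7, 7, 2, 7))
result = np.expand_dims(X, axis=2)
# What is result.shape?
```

(7, 7, 1, 2, 7)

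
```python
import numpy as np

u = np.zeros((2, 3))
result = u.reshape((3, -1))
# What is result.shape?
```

(3, 2)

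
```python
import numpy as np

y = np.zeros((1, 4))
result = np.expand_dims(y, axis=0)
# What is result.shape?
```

(1, 1, 4)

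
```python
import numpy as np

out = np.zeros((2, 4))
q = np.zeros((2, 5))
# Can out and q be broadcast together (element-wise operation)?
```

No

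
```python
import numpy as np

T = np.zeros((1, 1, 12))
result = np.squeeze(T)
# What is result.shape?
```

(12,)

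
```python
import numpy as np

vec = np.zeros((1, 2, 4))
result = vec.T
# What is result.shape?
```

(4, 2, 1)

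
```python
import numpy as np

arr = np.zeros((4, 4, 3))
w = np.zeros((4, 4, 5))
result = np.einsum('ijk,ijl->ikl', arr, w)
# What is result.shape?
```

(4, 3, 5)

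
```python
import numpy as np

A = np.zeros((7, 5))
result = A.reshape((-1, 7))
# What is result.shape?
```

(5, 7)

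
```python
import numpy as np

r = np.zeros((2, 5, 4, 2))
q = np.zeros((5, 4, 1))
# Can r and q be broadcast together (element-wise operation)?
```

Yes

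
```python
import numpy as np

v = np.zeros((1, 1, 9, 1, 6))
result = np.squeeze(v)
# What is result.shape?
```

(9, 6)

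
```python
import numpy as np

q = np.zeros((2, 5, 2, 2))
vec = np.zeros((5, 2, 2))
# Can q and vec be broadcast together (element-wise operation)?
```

Yes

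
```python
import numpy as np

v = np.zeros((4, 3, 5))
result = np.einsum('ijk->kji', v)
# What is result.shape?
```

(5, 3, 4)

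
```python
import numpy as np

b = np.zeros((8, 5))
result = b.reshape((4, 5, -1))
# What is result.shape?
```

(4, 5, 2)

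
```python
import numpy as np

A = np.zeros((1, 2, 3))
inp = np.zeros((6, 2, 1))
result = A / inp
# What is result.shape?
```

(6, 2, 3)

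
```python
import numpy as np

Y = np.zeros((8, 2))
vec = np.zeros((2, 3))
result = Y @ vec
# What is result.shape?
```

(8, 3)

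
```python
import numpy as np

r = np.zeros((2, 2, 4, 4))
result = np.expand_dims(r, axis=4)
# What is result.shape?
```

(2, 2, 4, 4, 1)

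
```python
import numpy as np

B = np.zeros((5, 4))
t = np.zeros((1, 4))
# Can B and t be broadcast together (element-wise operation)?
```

Yes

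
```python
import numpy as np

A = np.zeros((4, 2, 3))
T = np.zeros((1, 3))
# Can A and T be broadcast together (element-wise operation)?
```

Yes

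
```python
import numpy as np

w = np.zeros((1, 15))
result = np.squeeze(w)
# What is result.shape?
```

(15,)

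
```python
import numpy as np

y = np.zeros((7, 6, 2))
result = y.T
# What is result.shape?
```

(2, 6, 7)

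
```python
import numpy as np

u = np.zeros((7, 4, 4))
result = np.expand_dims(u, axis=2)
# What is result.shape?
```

(7, 4, 1, 4)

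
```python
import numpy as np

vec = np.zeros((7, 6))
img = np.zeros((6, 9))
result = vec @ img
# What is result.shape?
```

(7, 9)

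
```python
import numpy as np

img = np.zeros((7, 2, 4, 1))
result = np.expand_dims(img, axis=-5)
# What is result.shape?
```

(1, 7, 2, 4, 1)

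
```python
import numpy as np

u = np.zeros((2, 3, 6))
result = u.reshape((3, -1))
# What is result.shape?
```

(3, 12)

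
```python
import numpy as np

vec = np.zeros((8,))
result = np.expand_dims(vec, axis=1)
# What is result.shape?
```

(8, 1)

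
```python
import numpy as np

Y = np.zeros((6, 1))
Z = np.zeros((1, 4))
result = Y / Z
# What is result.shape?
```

(6, 4)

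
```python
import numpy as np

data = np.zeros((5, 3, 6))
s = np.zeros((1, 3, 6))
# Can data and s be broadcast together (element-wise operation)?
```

Yes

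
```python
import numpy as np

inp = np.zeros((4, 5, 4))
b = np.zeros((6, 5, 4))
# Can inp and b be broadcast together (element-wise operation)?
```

No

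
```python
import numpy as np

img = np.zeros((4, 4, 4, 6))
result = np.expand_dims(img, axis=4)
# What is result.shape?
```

(4, 4, 4, 6, 1)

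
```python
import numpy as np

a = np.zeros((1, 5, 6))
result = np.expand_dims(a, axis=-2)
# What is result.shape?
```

(1, 5, 1, 6)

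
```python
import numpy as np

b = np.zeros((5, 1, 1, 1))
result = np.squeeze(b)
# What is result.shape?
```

(5,)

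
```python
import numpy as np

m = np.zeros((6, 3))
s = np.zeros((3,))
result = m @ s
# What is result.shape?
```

(6,)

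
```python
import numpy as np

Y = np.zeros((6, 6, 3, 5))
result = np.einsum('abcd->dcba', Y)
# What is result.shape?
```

(5, 3, 6, 6)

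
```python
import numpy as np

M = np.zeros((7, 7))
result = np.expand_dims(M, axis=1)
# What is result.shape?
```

(7, 1, 7)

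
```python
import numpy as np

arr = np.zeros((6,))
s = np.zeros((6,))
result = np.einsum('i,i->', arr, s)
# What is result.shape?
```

()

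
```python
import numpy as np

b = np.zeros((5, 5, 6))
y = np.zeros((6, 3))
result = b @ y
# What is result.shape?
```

(5, 5, 3)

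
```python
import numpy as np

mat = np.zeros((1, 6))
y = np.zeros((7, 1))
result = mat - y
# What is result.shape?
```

(7, 6)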